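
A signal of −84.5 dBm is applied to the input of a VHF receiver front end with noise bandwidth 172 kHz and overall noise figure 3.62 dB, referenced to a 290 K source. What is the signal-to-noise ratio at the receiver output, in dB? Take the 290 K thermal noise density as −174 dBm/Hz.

Noise floor: N = −174 + 10 log₁₀(B) + NF
10 log₁₀(1.72×10⁵) = 52.36 dB
N = −174 + 52.36 + 3.62 = −118.02 dBm
SNR = P_sig − N = −84.5 − (−118.02) = 33.52 dB → 33.5 dB

33.5 dB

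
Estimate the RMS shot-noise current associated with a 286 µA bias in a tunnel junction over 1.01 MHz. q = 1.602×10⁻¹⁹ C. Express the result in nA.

I_n = √(2qI·B)
2qI·B = 2 × 1.602×10⁻¹⁹ × 2.86×10⁻⁴ × 1.01×10⁶ = 9.26×10⁻¹⁷ A²
I_n = √(9.26×10⁻¹⁷) = 9.62×10⁻⁹ A = 9.62 nA

9.62 nA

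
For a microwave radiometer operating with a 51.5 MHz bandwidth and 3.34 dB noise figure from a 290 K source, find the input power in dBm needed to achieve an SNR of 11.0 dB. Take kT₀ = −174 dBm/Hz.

−82.5 dBm

Sensitivity = −174 + 10 log₁₀(B) + NF + SNR_min
= −174 + 77.12 + 3.34 + 11.0
= −82.54 dBm → −82.5 dBm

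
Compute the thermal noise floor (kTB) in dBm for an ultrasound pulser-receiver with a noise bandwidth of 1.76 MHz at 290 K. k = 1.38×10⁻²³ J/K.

−111.5 dBm

P_n = kTB = 1.38×10⁻²³ × 290 × 1.76×10⁶ = 7.04×10⁻¹⁵ W
In dBm: 10 log₁₀(7.04×10⁻¹⁵ / 10⁻³) = −111.5 dBm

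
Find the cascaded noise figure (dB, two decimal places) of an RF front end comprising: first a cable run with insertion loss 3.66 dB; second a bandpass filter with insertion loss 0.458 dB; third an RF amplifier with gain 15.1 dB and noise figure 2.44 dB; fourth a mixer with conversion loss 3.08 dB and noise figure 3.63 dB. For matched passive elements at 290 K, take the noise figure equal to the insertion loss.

6.66 dB

Convert to linear (a loss of L dB is a gain of −L dB): F_i = 10^(NF_i/10), G_i = 10^(G_i,dB/10)
  Stage 1: F_1 = 10^(3.66/10) = 2.323, G_1 = 10^(−3.66/10) = 0.4305
  Stage 2: F_2 = 10^(0.458/10) = 1.111, G_2 = 10^(−0.458/10) = 0.8999
  Stage 3: F_3 = 10^(2.44/10) = 1.754, G_3 = 10^(15.1/10) = 32.36
  Stage 4: F_4 = 10^(3.63/10) = 2.307, G_4 = 10^(−3.08/10) = 0.4920
Friis cascade:
  F = 2.323 + (1.111 − 1)/0.4305 + (1.754 − 1)/0.3874 + (2.307 − 1)/12.54 = 4.631
NF = 10 log₁₀(4.631) = 6.66 dB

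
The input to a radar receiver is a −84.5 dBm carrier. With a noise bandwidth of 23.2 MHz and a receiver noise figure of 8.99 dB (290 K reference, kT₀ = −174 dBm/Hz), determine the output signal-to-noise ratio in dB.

6.9 dB

Noise floor: N = −174 + 10 log₁₀(B) + NF
10 log₁₀(2.32×10⁷) = 73.65 dB
N = −174 + 73.65 + 8.99 = −91.36 dBm
SNR = P_sig − N = −84.5 − (−91.36) = 6.86 dB → 6.9 dB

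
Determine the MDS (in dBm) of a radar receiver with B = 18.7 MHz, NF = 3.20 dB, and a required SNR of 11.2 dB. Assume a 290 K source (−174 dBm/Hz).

−86.9 dBm

Sensitivity = −174 + 10 log₁₀(B) + NF + SNR_min
= −174 + 72.72 + 3.20 + 11.2
= −86.88 dBm → −86.9 dBm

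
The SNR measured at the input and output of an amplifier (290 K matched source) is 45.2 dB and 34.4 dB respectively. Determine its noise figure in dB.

10.8 dB

NF (dB) = SNR_in(dB) − SNR_out(dB) when the source is at T₀
NF = 45.2 − 34.4 = 10.8 dB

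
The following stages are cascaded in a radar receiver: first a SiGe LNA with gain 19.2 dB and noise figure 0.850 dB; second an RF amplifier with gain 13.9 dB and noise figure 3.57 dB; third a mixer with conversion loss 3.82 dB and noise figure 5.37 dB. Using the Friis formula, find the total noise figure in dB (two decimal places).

0.91 dB

Convert to linear (a loss of L dB is a gain of −L dB): F_i = 10^(NF_i/10), G_i = 10^(G_i,dB/10)
  Stage 1: F_1 = 10^(0.850/10) = 1.216, G_1 = 10^(19.2/10) = 83.18
  Stage 2: F_2 = 10^(3.57/10) = 2.275, G_2 = 10^(13.9/10) = 24.55
  Stage 3: F_3 = 10^(5.37/10) = 3.443, G_3 = 10^(−3.82/10) = 0.4150
Friis cascade:
  F = 1.216 + (2.275 − 1)/83.18 + (3.443 − 1)/2042 = 1.233
NF = 10 log₁₀(1.233) = 0.91 dB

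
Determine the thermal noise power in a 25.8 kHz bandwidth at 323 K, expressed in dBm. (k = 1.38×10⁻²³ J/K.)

P_n = kTB = 1.38×10⁻²³ × 323 × 2.58×10⁴ = 1.15×10⁻¹⁶ W
In dBm: 10 log₁₀(1.15×10⁻¹⁶ / 10⁻³) = −129.4 dBm

−129.4 dBm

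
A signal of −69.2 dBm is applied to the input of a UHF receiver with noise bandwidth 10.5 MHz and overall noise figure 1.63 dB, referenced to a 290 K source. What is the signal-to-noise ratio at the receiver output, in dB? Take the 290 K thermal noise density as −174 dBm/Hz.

Noise floor: N = −174 + 10 log₁₀(B) + NF
10 log₁₀(1.05×10⁷) = 70.21 dB
N = −174 + 70.21 + 1.63 = −102.16 dBm
SNR = P_sig − N = −69.2 − (−102.16) = 32.96 dB → 33.0 dB

33.0 dB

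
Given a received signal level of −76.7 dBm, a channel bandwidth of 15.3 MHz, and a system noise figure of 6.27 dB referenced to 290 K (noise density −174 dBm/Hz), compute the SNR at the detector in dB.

19.2 dB

Noise floor: N = −174 + 10 log₁₀(B) + NF
10 log₁₀(1.53×10⁷) = 71.85 dB
N = −174 + 71.85 + 6.27 = −95.88 dBm
SNR = P_sig − N = −76.7 − (−95.88) = 19.18 dB → 19.2 dB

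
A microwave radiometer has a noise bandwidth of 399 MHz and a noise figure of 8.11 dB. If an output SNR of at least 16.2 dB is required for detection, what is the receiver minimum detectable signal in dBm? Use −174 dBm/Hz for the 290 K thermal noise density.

Sensitivity = −174 + 10 log₁₀(B) + NF + SNR_min
= −174 + 86.01 + 8.11 + 16.2
= −63.68 dBm → −63.7 dBm

−63.7 dBm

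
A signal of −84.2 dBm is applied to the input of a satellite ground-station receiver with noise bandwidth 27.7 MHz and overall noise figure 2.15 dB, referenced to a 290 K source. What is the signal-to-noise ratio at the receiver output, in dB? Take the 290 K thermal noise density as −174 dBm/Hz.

Noise floor: N = −174 + 10 log₁₀(B) + NF
10 log₁₀(2.77×10⁷) = 74.42 dB
N = −174 + 74.42 + 2.15 = −97.43 dBm
SNR = P_sig − N = −84.2 − (−97.43) = 13.23 dB → 13.2 dB

13.2 dB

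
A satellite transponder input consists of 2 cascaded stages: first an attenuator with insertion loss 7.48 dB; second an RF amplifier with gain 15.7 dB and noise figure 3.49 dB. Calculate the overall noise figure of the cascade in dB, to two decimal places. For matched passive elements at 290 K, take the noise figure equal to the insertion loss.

10.97 dB

Convert to linear (a loss of L dB is a gain of −L dB): F_i = 10^(NF_i/10), G_i = 10^(G_i,dB/10)
  Stage 1: F_1 = 10^(7.48/10) = 5.598, G_1 = 10^(−7.48/10) = 0.1786
  Stage 2: F_2 = 10^(3.49/10) = 2.234, G_2 = 10^(15.7/10) = 37.15
Friis cascade:
  F = 5.598 + (2.234 − 1)/0.1786 = 12.50
NF = 10 log₁₀(12.50) = 10.97 dB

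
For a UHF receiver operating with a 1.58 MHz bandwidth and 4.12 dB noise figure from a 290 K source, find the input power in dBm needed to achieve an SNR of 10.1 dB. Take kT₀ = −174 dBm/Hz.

−97.8 dBm

Sensitivity = −174 + 10 log₁₀(B) + NF + SNR_min
= −174 + 61.99 + 4.12 + 10.1
= −97.79 dBm → −97.8 dBm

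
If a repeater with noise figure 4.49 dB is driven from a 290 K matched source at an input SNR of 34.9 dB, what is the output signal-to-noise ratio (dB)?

By definition F = SNR_in/SNR_out, so in dB: SNR_out = SNR_in − NF
SNR_out = 34.9 − 4.49 = 30.41 dB

30.41 dB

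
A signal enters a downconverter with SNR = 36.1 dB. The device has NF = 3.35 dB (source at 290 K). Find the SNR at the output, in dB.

32.75 dB

By definition F = SNR_in/SNR_out, so in dB: SNR_out = SNR_in − NF
SNR_out = 36.1 − 3.35 = 32.75 dB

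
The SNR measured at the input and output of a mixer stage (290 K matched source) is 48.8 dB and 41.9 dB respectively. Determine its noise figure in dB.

NF (dB) = SNR_in(dB) − SNR_out(dB) when the source is at T₀
NF = 48.8 − 41.9 = 6.9 dB

6.9 dB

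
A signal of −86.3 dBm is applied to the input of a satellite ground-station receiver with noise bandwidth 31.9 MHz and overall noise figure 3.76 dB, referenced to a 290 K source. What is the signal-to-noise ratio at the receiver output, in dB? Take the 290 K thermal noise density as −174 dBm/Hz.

8.9 dB

Noise floor: N = −174 + 10 log₁₀(B) + NF
10 log₁₀(3.19×10⁷) = 75.04 dB
N = −174 + 75.04 + 3.76 = −95.20 dBm
SNR = P_sig − N = −86.3 − (−95.20) = 8.90 dB → 8.9 dB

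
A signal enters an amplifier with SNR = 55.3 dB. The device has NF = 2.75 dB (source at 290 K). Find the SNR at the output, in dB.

52.55 dB

By definition F = SNR_in/SNR_out, so in dB: SNR_out = SNR_in − NF
SNR_out = 55.3 − 2.75 = 52.55 dB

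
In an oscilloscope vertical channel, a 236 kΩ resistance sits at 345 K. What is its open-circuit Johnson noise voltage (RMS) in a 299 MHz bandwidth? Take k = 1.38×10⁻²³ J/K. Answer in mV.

1.16 mV

V_n = √(4kTRB)
4kTRB = 4 × 1.38×10⁻²³ × 345 × 2.36×10⁵ × 2.99×10⁸ = 1.34×10⁻⁶ V²
V_n = √(1.34×10⁻⁶) = 1.16×10⁻³ V = 1.16 mV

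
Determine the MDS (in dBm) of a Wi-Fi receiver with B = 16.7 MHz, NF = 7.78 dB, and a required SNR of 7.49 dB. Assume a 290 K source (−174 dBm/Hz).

−86.5 dBm

Sensitivity = −174 + 10 log₁₀(B) + NF + SNR_min
= −174 + 72.23 + 7.78 + 7.49
= −86.50 dBm → −86.5 dBm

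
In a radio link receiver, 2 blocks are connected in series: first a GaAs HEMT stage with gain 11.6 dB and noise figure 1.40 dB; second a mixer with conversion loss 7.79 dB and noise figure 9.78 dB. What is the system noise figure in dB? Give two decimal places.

2.94 dB

Convert to linear (a loss of L dB is a gain of −L dB): F_i = 10^(NF_i/10), G_i = 10^(G_i,dB/10)
  Stage 1: F_1 = 10^(1.40/10) = 1.380, G_1 = 10^(11.6/10) = 14.45
  Stage 2: F_2 = 10^(9.78/10) = 9.506, G_2 = 10^(−7.79/10) = 0.1663
Friis cascade:
  F = 1.380 + (9.506 − 1)/14.45 = 1.969
NF = 10 log₁₀(1.969) = 2.94 dB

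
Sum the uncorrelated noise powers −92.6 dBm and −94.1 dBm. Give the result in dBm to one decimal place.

Convert to linear, add, convert back:
P₁ = 5.50×10⁻¹³ W, P₂ = 3.89×10⁻¹³ W
P_tot = 9.39×10⁻¹³ W → 10 log₁₀(P_tot / 10⁻³) = −90.3 dBm

−90.3 dBm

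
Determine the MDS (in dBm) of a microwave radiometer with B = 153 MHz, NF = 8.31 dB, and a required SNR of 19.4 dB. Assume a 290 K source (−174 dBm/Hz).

Sensitivity = −174 + 10 log₁₀(B) + NF + SNR_min
= −174 + 81.85 + 8.31 + 19.4
= −64.44 dBm → −64.4 dBm

−64.4 dBm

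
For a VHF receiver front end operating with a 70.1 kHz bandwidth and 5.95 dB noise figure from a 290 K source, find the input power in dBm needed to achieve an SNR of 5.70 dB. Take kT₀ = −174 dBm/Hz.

−113.9 dBm

Sensitivity = −174 + 10 log₁₀(B) + NF + SNR_min
= −174 + 48.46 + 5.95 + 5.70
= −113.89 dBm → −113.9 dBm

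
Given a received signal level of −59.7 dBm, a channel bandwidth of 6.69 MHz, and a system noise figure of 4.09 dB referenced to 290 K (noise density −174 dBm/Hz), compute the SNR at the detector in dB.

Noise floor: N = −174 + 10 log₁₀(B) + NF
10 log₁₀(6.69×10⁶) = 68.25 dB
N = −174 + 68.25 + 4.09 = −101.66 dBm
SNR = P_sig − N = −59.7 − (−101.66) = 41.96 dB → 42.0 dB

42.0 dB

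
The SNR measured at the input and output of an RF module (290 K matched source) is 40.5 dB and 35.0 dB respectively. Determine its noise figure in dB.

NF (dB) = SNR_in(dB) − SNR_out(dB) when the source is at T₀
NF = 40.5 − 35.0 = 5.5 dB

5.5 dB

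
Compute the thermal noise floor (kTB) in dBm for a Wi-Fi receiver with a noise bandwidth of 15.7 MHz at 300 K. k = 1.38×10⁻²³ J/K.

P_n = kTB = 1.38×10⁻²³ × 300 × 1.57×10⁷ = 6.50×10⁻¹⁴ W
In dBm: 10 log₁₀(6.50×10⁻¹⁴ / 10⁻³) = −101.9 dBm

−101.9 dBm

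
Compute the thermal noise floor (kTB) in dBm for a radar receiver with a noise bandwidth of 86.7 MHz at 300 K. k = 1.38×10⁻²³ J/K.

−94.4 dBm

P_n = kTB = 1.38×10⁻²³ × 300 × 8.67×10⁷ = 3.59×10⁻¹³ W
In dBm: 10 log₁₀(3.59×10⁻¹³ / 10⁻³) = −94.4 dBm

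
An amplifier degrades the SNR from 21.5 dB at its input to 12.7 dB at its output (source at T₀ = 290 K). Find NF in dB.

8.8 dB

NF (dB) = SNR_in(dB) − SNR_out(dB) when the source is at T₀
NF = 21.5 − 12.7 = 8.8 dB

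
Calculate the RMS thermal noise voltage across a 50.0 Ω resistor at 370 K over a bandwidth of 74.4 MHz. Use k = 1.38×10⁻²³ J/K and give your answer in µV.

V_n = √(4kTRB)
4kTRB = 4 × 1.38×10⁻²³ × 370 × 5.00×10¹ × 7.44×10⁷ = 7.60×10⁻¹¹ V²
V_n = √(7.60×10⁻¹¹) = 8.72×10⁻⁶ V = 8.72 µV

8.72 µV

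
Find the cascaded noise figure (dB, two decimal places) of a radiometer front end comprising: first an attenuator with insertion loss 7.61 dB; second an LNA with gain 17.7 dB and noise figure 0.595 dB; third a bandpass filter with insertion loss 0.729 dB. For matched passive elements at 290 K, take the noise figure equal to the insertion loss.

Convert to linear (a loss of L dB is a gain of −L dB): F_i = 10^(NF_i/10), G_i = 10^(G_i,dB/10)
  Stage 1: F_1 = 10^(7.61/10) = 5.768, G_1 = 10^(−7.61/10) = 0.1734
  Stage 2: F_2 = 10^(0.595/10) = 1.147, G_2 = 10^(17.7/10) = 58.88
  Stage 3: F_3 = 10^(0.729/10) = 1.183, G_3 = 10^(−0.729/10) = 0.8455
Friis cascade:
  F = 5.768 + (1.147 − 1)/0.1734 + (1.183 − 1)/10.21 = 6.632
NF = 10 log₁₀(6.632) = 8.22 dB

8.22 dB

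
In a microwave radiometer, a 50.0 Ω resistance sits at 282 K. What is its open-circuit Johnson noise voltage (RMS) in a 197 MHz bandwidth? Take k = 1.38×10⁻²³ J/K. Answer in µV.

12.4 µV

V_n = √(4kTRB)
4kTRB = 4 × 1.38×10⁻²³ × 282 × 5.00×10¹ × 1.97×10⁸ = 1.53×10⁻¹⁰ V²
V_n = √(1.53×10⁻¹⁰) = 1.24×10⁻⁵ V = 12.4 µV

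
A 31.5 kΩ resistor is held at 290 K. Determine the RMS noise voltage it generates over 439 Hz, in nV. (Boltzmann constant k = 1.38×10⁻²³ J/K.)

470 nV

V_n = √(4kTRB)
4kTRB = 4 × 1.38×10⁻²³ × 290 × 3.15×10⁴ × 4.39×10² = 2.21×10⁻¹³ V²
V_n = √(2.21×10⁻¹³) = 4.70×10⁻⁷ V = 470 nV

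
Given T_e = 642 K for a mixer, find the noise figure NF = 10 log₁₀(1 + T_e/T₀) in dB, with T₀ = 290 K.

5.07 dB

F = 1 + T_e/T₀ = 1 + 642/290 = 3.21379
NF = 10 log₁₀(3.21379) = 5.07 dB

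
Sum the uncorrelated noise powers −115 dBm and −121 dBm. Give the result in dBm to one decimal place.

−114.0 dBm

Convert to linear, add, convert back:
P₁ = 3.16×10⁻¹⁵ W, P₂ = 7.94×10⁻¹⁶ W
P_tot = 3.96×10⁻¹⁵ W → 10 log₁₀(P_tot / 10⁻³) = −114.0 dBm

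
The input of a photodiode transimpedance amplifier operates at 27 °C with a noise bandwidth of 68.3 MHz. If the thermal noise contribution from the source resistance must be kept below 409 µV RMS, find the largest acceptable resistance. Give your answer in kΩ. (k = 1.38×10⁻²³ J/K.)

148 kΩ

T = 27 °C + 273.15 = 300.15 K
Johnson–Nyquist: V_n = √(4kTRB) ⇒ R = V_n² / (4kTB)
4kTB = 4 × 1.38×10⁻²³ × 300.15 × 6.83×10⁷ = 1.13×10⁻¹²
R = (4.09×10⁻⁴)² / 1.13×10⁻¹² = 1.48×10⁵ Ω = 148 kΩ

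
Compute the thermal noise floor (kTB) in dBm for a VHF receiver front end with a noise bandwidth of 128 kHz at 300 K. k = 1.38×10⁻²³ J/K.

−122.8 dBm

P_n = kTB = 1.38×10⁻²³ × 300 × 1.28×10⁵ = 5.30×10⁻¹⁶ W
In dBm: 10 log₁₀(5.30×10⁻¹⁶ / 10⁻³) = −122.8 dBm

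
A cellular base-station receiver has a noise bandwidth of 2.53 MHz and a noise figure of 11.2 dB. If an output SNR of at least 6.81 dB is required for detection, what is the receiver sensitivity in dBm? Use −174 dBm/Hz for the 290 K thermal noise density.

−92.0 dBm

Sensitivity = −174 + 10 log₁₀(B) + NF + SNR_min
= −174 + 64.03 + 11.2 + 6.81
= −91.96 dBm → −92.0 dBm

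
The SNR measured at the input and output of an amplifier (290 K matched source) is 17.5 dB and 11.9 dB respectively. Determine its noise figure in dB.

NF (dB) = SNR_in(dB) − SNR_out(dB) when the source is at T₀
NF = 17.5 − 11.9 = 5.6 dB

5.6 dB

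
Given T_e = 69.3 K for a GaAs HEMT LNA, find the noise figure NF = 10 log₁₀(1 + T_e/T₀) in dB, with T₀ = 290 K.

F = 1 + T_e/T₀ = 1 + 69.3/290 = 1.23897
NF = 10 log₁₀(1.23897) = 0.931 dB

0.931 dB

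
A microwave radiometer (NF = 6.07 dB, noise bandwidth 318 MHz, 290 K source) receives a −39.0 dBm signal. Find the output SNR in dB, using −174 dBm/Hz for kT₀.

Noise floor: N = −174 + 10 log₁₀(B) + NF
10 log₁₀(3.18×10⁸) = 85.02 dB
N = −174 + 85.02 + 6.07 = −82.91 dBm
SNR = P_sig − N = −39.0 − (−82.91) = 43.91 dB → 43.9 dB

43.9 dB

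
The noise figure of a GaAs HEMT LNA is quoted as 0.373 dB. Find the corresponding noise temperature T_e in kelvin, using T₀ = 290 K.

26.0 K

F = 10^(0.373/10) = 1.08968
T_e = (F − 1)·T₀ = (1.08968 − 1) × 290 = 26.0 K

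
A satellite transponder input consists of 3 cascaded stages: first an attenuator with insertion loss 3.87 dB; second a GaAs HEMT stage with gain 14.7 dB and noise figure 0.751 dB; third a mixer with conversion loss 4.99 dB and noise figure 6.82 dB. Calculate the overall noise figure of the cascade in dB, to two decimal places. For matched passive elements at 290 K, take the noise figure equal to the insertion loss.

5.07 dB

Convert to linear (a loss of L dB is a gain of −L dB): F_i = 10^(NF_i/10), G_i = 10^(G_i,dB/10)
  Stage 1: F_1 = 10^(3.87/10) = 2.438, G_1 = 10^(−3.87/10) = 0.4102
  Stage 2: F_2 = 10^(0.751/10) = 1.189, G_2 = 10^(14.7/10) = 29.51
  Stage 3: F_3 = 10^(6.82/10) = 4.808, G_3 = 10^(−4.99/10) = 0.3170
Friis cascade:
  F = 2.438 + (1.189 − 1)/0.4102 + (4.808 − 1)/12.11 = 3.213
NF = 10 log₁₀(3.213) = 5.07 dB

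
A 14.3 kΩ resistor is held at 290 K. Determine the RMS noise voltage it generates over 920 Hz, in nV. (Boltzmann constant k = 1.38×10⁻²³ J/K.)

V_n = √(4kTRB)
4kTRB = 4 × 1.38×10⁻²³ × 290 × 1.43×10⁴ × 9.20×10² = 2.11×10⁻¹³ V²
V_n = √(2.11×10⁻¹³) = 4.59×10⁻⁷ V = 459 nV

459 nV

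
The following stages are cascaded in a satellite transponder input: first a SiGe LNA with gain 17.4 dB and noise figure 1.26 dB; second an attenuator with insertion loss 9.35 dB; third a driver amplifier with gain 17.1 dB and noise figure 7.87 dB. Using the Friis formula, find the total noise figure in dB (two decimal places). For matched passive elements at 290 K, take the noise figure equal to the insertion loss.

Convert to linear (a loss of L dB is a gain of −L dB): F_i = 10^(NF_i/10), G_i = 10^(G_i,dB/10)
  Stage 1: F_1 = 10^(1.26/10) = 1.337, G_1 = 10^(17.4/10) = 54.95
  Stage 2: F_2 = 10^(9.35/10) = 8.610, G_2 = 10^(−9.35/10) = 0.1161
  Stage 3: F_3 = 10^(7.87/10) = 6.124, G_3 = 10^(17.1/10) = 51.29
Friis cascade:
  F = 1.337 + (8.610 − 1)/54.95 + (6.124 − 1)/6.383 = 2.278
NF = 10 log₁₀(2.278) = 3.58 dB

3.58 dB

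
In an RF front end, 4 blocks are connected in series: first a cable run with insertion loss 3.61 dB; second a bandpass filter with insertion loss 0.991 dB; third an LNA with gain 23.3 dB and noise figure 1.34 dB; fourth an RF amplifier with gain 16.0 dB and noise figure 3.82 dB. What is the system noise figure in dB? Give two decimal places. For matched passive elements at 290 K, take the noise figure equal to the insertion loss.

5.96 dB

Convert to linear (a loss of L dB is a gain of −L dB): F_i = 10^(NF_i/10), G_i = 10^(G_i,dB/10)
  Stage 1: F_1 = 10^(3.61/10) = 2.296, G_1 = 10^(−3.61/10) = 0.4355
  Stage 2: F_2 = 10^(0.991/10) = 1.256, G_2 = 10^(−0.991/10) = 0.7960
  Stage 3: F_3 = 10^(1.34/10) = 1.361, G_3 = 10^(23.3/10) = 213.8
  Stage 4: F_4 = 10^(3.82/10) = 2.410, G_4 = 10^(16.0/10) = 39.81
Friis cascade:
  F = 2.296 + (1.256 − 1)/0.4355 + (1.361 − 1)/0.3467 + (2.410 − 1)/74.11 = 3.946
NF = 10 log₁₀(3.946) = 5.96 dB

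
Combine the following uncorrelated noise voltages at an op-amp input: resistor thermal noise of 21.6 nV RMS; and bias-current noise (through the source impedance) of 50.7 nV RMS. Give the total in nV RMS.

Uncorrelated sources add in power (mean-square): V_tot = √(ΣV_i²)
V_tot = √[(2.16×10⁻⁸)² + (5.07×10⁻⁸)²] = 5.51×10⁻⁸ V = 55.1 nV

55.1 nV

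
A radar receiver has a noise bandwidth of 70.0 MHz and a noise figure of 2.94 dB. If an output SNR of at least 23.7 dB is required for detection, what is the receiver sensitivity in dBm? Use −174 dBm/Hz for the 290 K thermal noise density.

Sensitivity = −174 + 10 log₁₀(B) + NF + SNR_min
= −174 + 78.45 + 2.94 + 23.7
= −68.91 dBm → −68.9 dBm

−68.9 dBm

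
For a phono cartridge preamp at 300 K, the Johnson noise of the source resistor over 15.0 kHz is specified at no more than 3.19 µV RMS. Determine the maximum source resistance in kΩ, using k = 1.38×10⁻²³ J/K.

Johnson–Nyquist: V_n = √(4kTRB) ⇒ R = V_n² / (4kTB)
4kTB = 4 × 1.38×10⁻²³ × 300 × 1.50×10⁴ = 2.48×10⁻¹⁶
R = (3.19×10⁻⁶)² / 2.48×10⁻¹⁶ = 4.10×10⁴ Ω = 41.0 kΩ

41.0 kΩ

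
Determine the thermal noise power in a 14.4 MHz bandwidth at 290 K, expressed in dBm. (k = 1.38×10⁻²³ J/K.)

P_n = kTB = 1.38×10⁻²³ × 290 × 1.44×10⁷ = 5.76×10⁻¹⁴ W
In dBm: 10 log₁₀(5.76×10⁻¹⁴ / 10⁻³) = −102.4 dBm

−102.4 dBm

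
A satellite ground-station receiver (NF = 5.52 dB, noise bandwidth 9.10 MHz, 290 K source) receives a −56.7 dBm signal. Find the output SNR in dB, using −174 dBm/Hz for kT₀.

Noise floor: N = −174 + 10 log₁₀(B) + NF
10 log₁₀(9.10×10⁶) = 69.59 dB
N = −174 + 69.59 + 5.52 = −98.89 dBm
SNR = P_sig − N = −56.7 − (−98.89) = 42.19 dB → 42.2 dB

42.2 dB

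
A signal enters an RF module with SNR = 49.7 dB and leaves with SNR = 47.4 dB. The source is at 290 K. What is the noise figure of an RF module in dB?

NF (dB) = SNR_in(dB) − SNR_out(dB) when the source is at T₀
NF = 49.7 − 47.4 = 2.3 dB

2.3 dB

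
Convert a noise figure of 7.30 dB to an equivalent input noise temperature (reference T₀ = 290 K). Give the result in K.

1267 K

F = 10^(7.30/10) = 5.37032
T_e = (F − 1)·T₀ = (5.37032 − 1) × 290 = 1267 K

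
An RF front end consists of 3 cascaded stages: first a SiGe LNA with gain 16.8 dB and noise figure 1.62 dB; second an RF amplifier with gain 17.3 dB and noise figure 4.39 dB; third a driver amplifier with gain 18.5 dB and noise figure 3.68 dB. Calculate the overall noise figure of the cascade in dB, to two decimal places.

1.73 dB

Convert to linear (a loss of L dB is a gain of −L dB): F_i = 10^(NF_i/10), G_i = 10^(G_i,dB/10)
  Stage 1: F_1 = 10^(1.62/10) = 1.452, G_1 = 10^(16.8/10) = 47.86
  Stage 2: F_2 = 10^(4.39/10) = 2.748, G_2 = 10^(17.3/10) = 53.70
  Stage 3: F_3 = 10^(3.68/10) = 2.333, G_3 = 10^(18.5/10) = 70.79
Friis cascade:
  F = 1.452 + (2.748 − 1)/47.86 + (2.333 − 1)/2570 = 1.489
NF = 10 log₁₀(1.489) = 1.73 dB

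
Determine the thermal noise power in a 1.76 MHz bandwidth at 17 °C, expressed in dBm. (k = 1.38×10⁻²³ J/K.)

T = 17 °C + 273.15 = 290.15 K
P_n = kTB = 1.38×10⁻²³ × 290.15 × 1.76×10⁶ = 7.05×10⁻¹⁵ W
In dBm: 10 log₁₀(7.05×10⁻¹⁵ / 10⁻³) = −111.5 dBm

−111.5 dBm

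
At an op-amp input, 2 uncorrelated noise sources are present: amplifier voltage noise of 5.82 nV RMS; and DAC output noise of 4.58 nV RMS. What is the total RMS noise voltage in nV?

7.41 nV

Uncorrelated sources add in power (mean-square): V_tot = √(ΣV_i²)
V_tot = √[(5.82×10⁻⁹)² + (4.58×10⁻⁹)²] = 7.41×10⁻⁹ V = 7.41 nV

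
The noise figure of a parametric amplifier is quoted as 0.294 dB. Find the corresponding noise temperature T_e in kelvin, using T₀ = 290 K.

20.3 K

F = 10^(0.294/10) = 1.07004
T_e = (F − 1)·T₀ = (1.07004 − 1) × 290 = 20.3 K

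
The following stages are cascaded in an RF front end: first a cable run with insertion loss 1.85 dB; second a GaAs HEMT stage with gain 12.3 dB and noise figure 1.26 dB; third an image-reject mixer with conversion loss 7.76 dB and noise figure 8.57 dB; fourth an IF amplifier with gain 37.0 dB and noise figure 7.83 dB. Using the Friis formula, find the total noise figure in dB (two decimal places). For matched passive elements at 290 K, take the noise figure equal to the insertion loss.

Convert to linear (a loss of L dB is a gain of −L dB): F_i = 10^(NF_i/10), G_i = 10^(G_i,dB/10)
  Stage 1: F_1 = 10^(1.85/10) = 1.531, G_1 = 10^(−1.85/10) = 0.6531
  Stage 2: F_2 = 10^(1.26/10) = 1.337, G_2 = 10^(12.3/10) = 16.98
  Stage 3: F_3 = 10^(8.57/10) = 7.194, G_3 = 10^(−7.76/10) = 0.1675
  Stage 4: F_4 = 10^(7.83/10) = 6.067, G_4 = 10^(37.0/10) = 5012
Friis cascade:
  F = 1.531 + (1.337 − 1)/0.6531 + (7.194 − 1)/11.09 + (6.067 − 1)/1.858 = 5.333
NF = 10 log₁₀(5.333) = 7.27 dB

7.27 dB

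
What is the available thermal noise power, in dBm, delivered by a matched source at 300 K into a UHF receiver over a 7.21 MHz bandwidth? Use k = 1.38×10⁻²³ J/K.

−105.3 dBm

P_n = kTB = 1.38×10⁻²³ × 300 × 7.21×10⁶ = 2.98×10⁻¹⁴ W
In dBm: 10 log₁₀(2.98×10⁻¹⁴ / 10⁻³) = −105.3 dBm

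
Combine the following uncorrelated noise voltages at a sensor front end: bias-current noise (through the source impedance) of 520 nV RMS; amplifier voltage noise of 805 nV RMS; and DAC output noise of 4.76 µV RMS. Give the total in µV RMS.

4.86 µV

Uncorrelated sources add in power (mean-square): V_tot = √(ΣV_i²)
V_tot = √[(5.20×10⁻⁷)² + (8.05×10⁻⁷)² + (4.76×10⁻⁶)²] = 4.86×10⁻⁶ V = 4.86 µV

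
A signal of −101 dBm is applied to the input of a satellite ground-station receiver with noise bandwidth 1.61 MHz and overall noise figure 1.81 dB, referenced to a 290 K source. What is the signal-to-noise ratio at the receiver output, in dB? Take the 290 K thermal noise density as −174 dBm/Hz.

Noise floor: N = −174 + 10 log₁₀(B) + NF
10 log₁₀(1.61×10⁶) = 62.07 dB
N = −174 + 62.07 + 1.81 = −110.12 dBm
SNR = P_sig − N = −101 − (−110.12) = 9.12 dB → 9.1 dB

9.1 dB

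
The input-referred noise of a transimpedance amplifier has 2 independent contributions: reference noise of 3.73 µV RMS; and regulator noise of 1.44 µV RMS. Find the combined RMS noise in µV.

4.00 µV

Uncorrelated sources add in power (mean-square): V_tot = √(ΣV_i²)
V_tot = √[(3.73×10⁻⁶)² + (1.44×10⁻⁶)²] = 4.00×10⁻⁶ V = 4.00 µV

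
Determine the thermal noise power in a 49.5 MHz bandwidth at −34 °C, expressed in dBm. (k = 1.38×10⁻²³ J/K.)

−97.9 dBm

T = −34 °C + 273.15 = 239.15 K
P_n = kTB = 1.38×10⁻²³ × 239.15 × 4.95×10⁷ = 1.63×10⁻¹³ W
In dBm: 10 log₁₀(1.63×10⁻¹³ / 10⁻³) = −97.9 dBm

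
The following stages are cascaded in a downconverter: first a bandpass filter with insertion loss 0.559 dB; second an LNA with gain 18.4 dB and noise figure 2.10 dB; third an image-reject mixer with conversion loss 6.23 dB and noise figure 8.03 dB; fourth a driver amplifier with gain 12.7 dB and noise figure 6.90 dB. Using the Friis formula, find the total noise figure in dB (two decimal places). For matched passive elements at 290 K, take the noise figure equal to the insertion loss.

Convert to linear (a loss of L dB is a gain of −L dB): F_i = 10^(NF_i/10), G_i = 10^(G_i,dB/10)
  Stage 1: F_1 = 10^(0.559/10) = 1.137, G_1 = 10^(−0.559/10) = 0.8792
  Stage 2: F_2 = 10^(2.10/10) = 1.622, G_2 = 10^(18.4/10) = 69.18
  Stage 3: F_3 = 10^(8.03/10) = 6.353, G_3 = 10^(−6.23/10) = 0.2382
  Stage 4: F_4 = 10^(6.90/10) = 4.898, G_4 = 10^(12.7/10) = 18.62
Friis cascade:
  F = 1.137 + (1.622 − 1)/0.8792 + (6.353 − 1)/60.83 + (4.898 − 1)/14.49 = 2.202
NF = 10 log₁₀(2.202) = 3.43 dB

3.43 dB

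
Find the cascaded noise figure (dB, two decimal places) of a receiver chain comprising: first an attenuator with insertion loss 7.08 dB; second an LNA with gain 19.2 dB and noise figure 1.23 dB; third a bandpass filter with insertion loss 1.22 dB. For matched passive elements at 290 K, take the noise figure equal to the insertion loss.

Convert to linear (a loss of L dB is a gain of −L dB): F_i = 10^(NF_i/10), G_i = 10^(G_i,dB/10)
  Stage 1: F_1 = 10^(7.08/10) = 5.105, G_1 = 10^(−7.08/10) = 0.1959
  Stage 2: F_2 = 10^(1.23/10) = 1.327, G_2 = 10^(19.2/10) = 83.18
  Stage 3: F_3 = 10^(1.22/10) = 1.324, G_3 = 10^(−1.22/10) = 0.7551
Friis cascade:
  F = 5.105 + (1.327 − 1)/0.1959 + (1.324 − 1)/16.29 = 6.796
NF = 10 log₁₀(6.796) = 8.32 dB

8.32 dB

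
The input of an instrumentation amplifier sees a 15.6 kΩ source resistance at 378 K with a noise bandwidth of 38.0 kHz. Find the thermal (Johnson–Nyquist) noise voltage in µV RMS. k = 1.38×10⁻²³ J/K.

3.52 µV

V_n = √(4kTRB)
4kTRB = 4 × 1.38×10⁻²³ × 378 × 1.56×10⁴ × 3.80×10⁴ = 1.24×10⁻¹¹ V²
V_n = √(1.24×10⁻¹¹) = 3.52×10⁻⁶ V = 3.52 µV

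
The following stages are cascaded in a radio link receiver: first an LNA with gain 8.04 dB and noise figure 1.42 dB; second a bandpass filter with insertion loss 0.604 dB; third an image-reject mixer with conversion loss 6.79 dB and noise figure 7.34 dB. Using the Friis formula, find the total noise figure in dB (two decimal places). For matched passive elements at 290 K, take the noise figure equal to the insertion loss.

Convert to linear (a loss of L dB is a gain of −L dB): F_i = 10^(NF_i/10), G_i = 10^(G_i,dB/10)
  Stage 1: F_1 = 10^(1.42/10) = 1.387, G_1 = 10^(8.04/10) = 6.368
  Stage 2: F_2 = 10^(0.604/10) = 1.149, G_2 = 10^(−0.604/10) = 0.8702
  Stage 3: F_3 = 10^(7.34/10) = 5.420, G_3 = 10^(−6.79/10) = 0.2094
Friis cascade:
  F = 1.387 + (1.149 − 1)/6.368 + (5.420 − 1)/5.541 = 2.208
NF = 10 log₁₀(2.208) = 3.44 dB

3.44 dB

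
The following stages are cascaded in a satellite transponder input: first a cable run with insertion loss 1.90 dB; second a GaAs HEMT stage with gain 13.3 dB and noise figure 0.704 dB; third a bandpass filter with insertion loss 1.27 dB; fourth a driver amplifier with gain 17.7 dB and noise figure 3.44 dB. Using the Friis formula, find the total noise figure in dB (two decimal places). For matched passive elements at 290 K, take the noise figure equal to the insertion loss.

Convert to linear (a loss of L dB is a gain of −L dB): F_i = 10^(NF_i/10), G_i = 10^(G_i,dB/10)
  Stage 1: F_1 = 10^(1.90/10) = 1.549, G_1 = 10^(−1.90/10) = 0.6457
  Stage 2: F_2 = 10^(0.704/10) = 1.176, G_2 = 10^(13.3/10) = 21.38
  Stage 3: F_3 = 10^(1.27/10) = 1.340, G_3 = 10^(−1.27/10) = 0.7464
  Stage 4: F_4 = 10^(3.44/10) = 2.208, G_4 = 10^(17.7/10) = 58.88
Friis cascade:
  F = 1.549 + (1.176 − 1)/0.6457 + (1.340 − 1)/13.80 + (2.208 − 1)/10.30 = 1.963
NF = 10 log₁₀(1.963) = 2.93 dB

2.93 dB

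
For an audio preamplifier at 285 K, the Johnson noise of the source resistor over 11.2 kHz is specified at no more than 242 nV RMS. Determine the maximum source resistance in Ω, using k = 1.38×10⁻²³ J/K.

Johnson–Nyquist: V_n = √(4kTRB) ⇒ R = V_n² / (4kTB)
4kTB = 4 × 1.38×10⁻²³ × 285 × 1.12×10⁴ = 1.76×10⁻¹⁶
R = (2.42×10⁻⁷)² / 1.76×10⁻¹⁶ = 3.32×10² Ω = 332 Ω

332 Ω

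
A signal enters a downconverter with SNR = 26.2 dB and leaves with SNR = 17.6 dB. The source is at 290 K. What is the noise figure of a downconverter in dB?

NF (dB) = SNR_in(dB) − SNR_out(dB) when the source is at T₀
NF = 26.2 − 17.6 = 8.6 dB

8.6 dB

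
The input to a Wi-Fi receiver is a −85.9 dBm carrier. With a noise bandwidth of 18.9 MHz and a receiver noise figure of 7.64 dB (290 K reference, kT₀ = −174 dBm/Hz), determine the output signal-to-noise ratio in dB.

Noise floor: N = −174 + 10 log₁₀(B) + NF
10 log₁₀(1.89×10⁷) = 72.76 dB
N = −174 + 72.76 + 7.64 = −93.60 dBm
SNR = P_sig − N = −85.9 − (−93.60) = 7.70 dB → 7.7 dB

7.7 dB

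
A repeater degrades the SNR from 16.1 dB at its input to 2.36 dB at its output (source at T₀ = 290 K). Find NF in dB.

13.74 dB

NF (dB) = SNR_in(dB) − SNR_out(dB) when the source is at T₀
NF = 16.1 − 2.36 = 13.74 dB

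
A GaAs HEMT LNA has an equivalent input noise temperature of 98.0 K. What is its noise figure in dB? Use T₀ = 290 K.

F = 1 + T_e/T₀ = 1 + 98.0/290 = 1.33793
NF = 10 log₁₀(1.33793) = 1.26 dB

1.26 dB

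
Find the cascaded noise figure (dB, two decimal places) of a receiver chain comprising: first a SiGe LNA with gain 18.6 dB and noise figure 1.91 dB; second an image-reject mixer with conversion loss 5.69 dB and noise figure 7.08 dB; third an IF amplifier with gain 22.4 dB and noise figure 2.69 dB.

Convert to linear (a loss of L dB is a gain of −L dB): F_i = 10^(NF_i/10), G_i = 10^(G_i,dB/10)
  Stage 1: F_1 = 10^(1.91/10) = 1.552, G_1 = 10^(18.6/10) = 72.44
  Stage 2: F_2 = 10^(7.08/10) = 5.105, G_2 = 10^(−5.69/10) = 0.2698
  Stage 3: F_3 = 10^(2.69/10) = 1.858, G_3 = 10^(22.4/10) = 173.8
Friis cascade:
  F = 1.552 + (5.105 − 1)/72.44 + (1.858 − 1)/19.54 = 1.653
NF = 10 log₁₀(1.653) = 2.18 dB

2.18 dB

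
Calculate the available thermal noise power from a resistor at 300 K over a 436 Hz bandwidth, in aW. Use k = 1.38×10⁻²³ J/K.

1.81 aW

P_n = kTB = 1.38×10⁻²³ × 300 × 4.36×10² = 1.81×10⁻¹⁸ W = 1.81 aW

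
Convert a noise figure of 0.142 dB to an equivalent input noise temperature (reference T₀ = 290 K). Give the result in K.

F = 10^(0.142/10) = 1.03324
T_e = (F − 1)·T₀ = (1.03324 − 1) × 290 = 9.64 K

9.64 K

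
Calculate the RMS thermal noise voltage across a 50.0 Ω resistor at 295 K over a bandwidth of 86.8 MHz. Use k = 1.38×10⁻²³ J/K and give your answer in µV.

V_n = √(4kTRB)
4kTRB = 4 × 1.38×10⁻²³ × 295 × 5.00×10¹ × 8.68×10⁷ = 7.07×10⁻¹¹ V²
V_n = √(7.07×10⁻¹¹) = 8.41×10⁻⁶ V = 8.41 µV

8.41 µV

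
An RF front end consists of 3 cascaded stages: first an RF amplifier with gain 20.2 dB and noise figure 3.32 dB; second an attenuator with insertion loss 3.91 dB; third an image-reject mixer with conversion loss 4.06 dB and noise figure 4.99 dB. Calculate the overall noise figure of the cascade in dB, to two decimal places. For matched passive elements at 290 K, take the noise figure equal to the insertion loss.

Convert to linear (a loss of L dB is a gain of −L dB): F_i = 10^(NF_i/10), G_i = 10^(G_i,dB/10)
  Stage 1: F_1 = 10^(3.32/10) = 2.148, G_1 = 10^(20.2/10) = 104.7
  Stage 2: F_2 = 10^(3.91/10) = 2.460, G_2 = 10^(−3.91/10) = 0.4064
  Stage 3: F_3 = 10^(4.99/10) = 3.155, G_3 = 10^(−4.06/10) = 0.3926
Friis cascade:
  F = 2.148 + (2.460 − 1)/104.7 + (3.155 − 1)/42.56 = 2.212
NF = 10 log₁₀(2.212) = 3.45 dB

3.45 dB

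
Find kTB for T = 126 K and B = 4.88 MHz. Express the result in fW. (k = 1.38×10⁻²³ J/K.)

P_n = kTB = 1.38×10⁻²³ × 126 × 4.88×10⁶ = 8.49×10⁻¹⁵ W = 8.49 fW

8.49 fW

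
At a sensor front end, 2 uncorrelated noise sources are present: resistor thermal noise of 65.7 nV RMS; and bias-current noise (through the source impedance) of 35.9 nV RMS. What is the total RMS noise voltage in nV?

74.9 nV

Uncorrelated sources add in power (mean-square): V_tot = √(ΣV_i²)
V_tot = √[(6.57×10⁻⁸)² + (3.59×10⁻⁸)²] = 7.49×10⁻⁸ V = 74.9 nV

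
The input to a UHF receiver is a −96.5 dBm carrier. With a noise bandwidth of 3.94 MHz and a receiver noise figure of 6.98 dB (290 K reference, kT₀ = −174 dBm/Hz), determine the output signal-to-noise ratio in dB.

4.6 dB

Noise floor: N = −174 + 10 log₁₀(B) + NF
10 log₁₀(3.94×10⁶) = 65.95 dB
N = −174 + 65.95 + 6.98 = −101.07 dBm
SNR = P_sig − N = −96.5 − (−101.07) = 4.57 dB → 4.6 dB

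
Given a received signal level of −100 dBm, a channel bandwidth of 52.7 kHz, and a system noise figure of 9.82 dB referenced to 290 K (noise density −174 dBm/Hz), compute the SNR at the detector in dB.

Noise floor: N = −174 + 10 log₁₀(B) + NF
10 log₁₀(5.27×10⁴) = 47.22 dB
N = −174 + 47.22 + 9.82 = −116.96 dBm
SNR = P_sig − N = −100 − (−116.96) = 16.96 dB → 17.0 dB

17.0 dB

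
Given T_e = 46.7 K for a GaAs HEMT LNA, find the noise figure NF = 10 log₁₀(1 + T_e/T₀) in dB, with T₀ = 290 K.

F = 1 + T_e/T₀ = 1 + 46.7/290 = 1.16103
NF = 10 log₁₀(1.16103) = 0.648 dB

0.648 dB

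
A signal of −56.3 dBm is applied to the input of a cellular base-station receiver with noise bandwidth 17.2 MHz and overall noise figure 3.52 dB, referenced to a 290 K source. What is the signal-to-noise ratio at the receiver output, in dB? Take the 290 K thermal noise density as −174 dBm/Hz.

41.8 dB

Noise floor: N = −174 + 10 log₁₀(B) + NF
10 log₁₀(1.72×10⁷) = 72.36 dB
N = −174 + 72.36 + 3.52 = −98.12 dBm
SNR = P_sig − N = −56.3 − (−98.12) = 41.82 dB → 41.8 dB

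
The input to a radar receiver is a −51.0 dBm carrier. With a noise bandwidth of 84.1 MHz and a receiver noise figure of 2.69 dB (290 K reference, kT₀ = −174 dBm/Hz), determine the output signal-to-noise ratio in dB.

Noise floor: N = −174 + 10 log₁₀(B) + NF
10 log₁₀(8.41×10⁷) = 79.25 dB
N = −174 + 79.25 + 2.69 = −92.06 dBm
SNR = P_sig − N = −51.0 − (−92.06) = 41.06 dB → 41.1 dB

41.1 dB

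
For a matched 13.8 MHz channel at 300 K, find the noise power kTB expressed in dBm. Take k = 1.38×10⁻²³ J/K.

−102.4 dBm

P_n = kTB = 1.38×10⁻²³ × 300 × 1.38×10⁷ = 5.71×10⁻¹⁴ W
In dBm: 10 log₁₀(5.71×10⁻¹⁴ / 10⁻³) = −102.4 dBm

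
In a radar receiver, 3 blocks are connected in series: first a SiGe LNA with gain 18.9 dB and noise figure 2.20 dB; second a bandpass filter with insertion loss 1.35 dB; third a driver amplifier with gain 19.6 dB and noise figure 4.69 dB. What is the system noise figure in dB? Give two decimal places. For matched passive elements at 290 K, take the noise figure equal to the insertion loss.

Convert to linear (a loss of L dB is a gain of −L dB): F_i = 10^(NF_i/10), G_i = 10^(G_i,dB/10)
  Stage 1: F_1 = 10^(2.20/10) = 1.660, G_1 = 10^(18.9/10) = 77.62
  Stage 2: F_2 = 10^(1.35/10) = 1.365, G_2 = 10^(−1.35/10) = 0.7328
  Stage 3: F_3 = 10^(4.69/10) = 2.944, G_3 = 10^(19.6/10) = 91.20
Friis cascade:
  F = 1.660 + (1.365 − 1)/77.62 + (2.944 − 1)/56.89 = 1.698
NF = 10 log₁₀(1.698) = 2.30 dB

2.30 dB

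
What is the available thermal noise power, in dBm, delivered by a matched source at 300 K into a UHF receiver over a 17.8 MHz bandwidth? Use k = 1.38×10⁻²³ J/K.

−101.3 dBm

P_n = kTB = 1.38×10⁻²³ × 300 × 1.78×10⁷ = 7.37×10⁻¹⁴ W
In dBm: 10 log₁₀(7.37×10⁻¹⁴ / 10⁻³) = −101.3 dBm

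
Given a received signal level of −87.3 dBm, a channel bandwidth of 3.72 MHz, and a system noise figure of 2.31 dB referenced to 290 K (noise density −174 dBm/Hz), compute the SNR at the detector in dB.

18.7 dB

Noise floor: N = −174 + 10 log₁₀(B) + NF
10 log₁₀(3.72×10⁶) = 65.71 dB
N = −174 + 65.71 + 2.31 = −105.98 dBm
SNR = P_sig − N = −87.3 − (−105.98) = 18.68 dB → 18.7 dB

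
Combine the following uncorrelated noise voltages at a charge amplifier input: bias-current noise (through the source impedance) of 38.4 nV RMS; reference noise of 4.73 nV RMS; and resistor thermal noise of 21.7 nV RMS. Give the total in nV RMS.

Uncorrelated sources add in power (mean-square): V_tot = √(ΣV_i²)
V_tot = √[(3.84×10⁻⁸)² + (4.73×10⁻⁹)² + (2.17×10⁻⁸)²] = 4.44×10⁻⁸ V = 44.4 nV

44.4 nV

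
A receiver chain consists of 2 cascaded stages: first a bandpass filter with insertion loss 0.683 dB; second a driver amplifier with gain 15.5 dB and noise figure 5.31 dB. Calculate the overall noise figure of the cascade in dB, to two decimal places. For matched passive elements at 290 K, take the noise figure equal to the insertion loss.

5.99 dB

Convert to linear (a loss of L dB is a gain of −L dB): F_i = 10^(NF_i/10), G_i = 10^(G_i,dB/10)
  Stage 1: F_1 = 10^(0.683/10) = 1.170, G_1 = 10^(−0.683/10) = 0.8545
  Stage 2: F_2 = 10^(5.31/10) = 3.396, G_2 = 10^(15.5/10) = 35.48
Friis cascade:
  F = 1.170 + (3.396 − 1)/0.8545 = 3.975
NF = 10 log₁₀(3.975) = 5.99 dB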